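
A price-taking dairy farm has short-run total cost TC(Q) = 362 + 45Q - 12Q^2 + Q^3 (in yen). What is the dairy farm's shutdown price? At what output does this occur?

The shutdown price is the minimum of AVC. VC = 45Q - 12Q^2 + Q^3, so AVC = 45 - 12Q + Q^2.
At the minimum of AVC, MC = AVC. MC = 45 - 24Q + 3Q^2; setting MC = AVC gives 2Q^2 - 12Q = 0, so Q = 6. min AVC = 9.
So the shutdown price is ¥9.

¥9 per unit, at Q = 6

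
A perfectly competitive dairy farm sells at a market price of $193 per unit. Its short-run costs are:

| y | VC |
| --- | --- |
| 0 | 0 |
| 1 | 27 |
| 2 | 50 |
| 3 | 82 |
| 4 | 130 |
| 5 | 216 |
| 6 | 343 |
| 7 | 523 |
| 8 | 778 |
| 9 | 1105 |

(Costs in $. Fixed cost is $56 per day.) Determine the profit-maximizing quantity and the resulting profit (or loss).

y = 7; profit = $772

Profit at each row (π = 193y − TC): y=0: -56; y=1: 110; y=2: 280; y=3: 441; y=4: 586; y=5: 693; y=6: 759; y=7: 772; y=8: 710; y=9: 576.
Profit is maximized at y = 7. AVC there is 523/7 = $74.71 ≤ P, so producing beats shutting down (which would give -$56).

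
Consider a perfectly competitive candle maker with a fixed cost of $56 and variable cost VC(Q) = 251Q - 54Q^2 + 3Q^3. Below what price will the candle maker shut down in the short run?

$8 per unit

Short-run supply begins at min AVC. From VC = 251Q - 54Q^2 + 3Q^3, AVC = 251 - 54Q + 3Q^2.
dAVC/dQ = -54 + 6Q = 0 gives Q = 9. min AVC = 251 - 54·9 + 3·9^2 = 8.
For P < $8 the firm produces nothing.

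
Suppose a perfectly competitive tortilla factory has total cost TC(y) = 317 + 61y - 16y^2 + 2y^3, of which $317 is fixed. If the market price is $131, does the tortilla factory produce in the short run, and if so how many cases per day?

Strip out fixed cost: VC = 61y - 16y^2 + 2y^3. Then AVC = 61 - 16y + 2y^2 and MC = 61 - 32y + 6y^2.
AVC is minimized where dAVC/dy = -16 + 4y = 0, at y = 4; min AVC = 61 - 16·4 + 2·4^2 = $29.
P = $131 exceeds min AVC = $29, so the firm stays open.
P = MC gives -70 - 32y + 6y^2 = 0, with roots -5/3 and 7. Take the larger (rising MC): y* = 7.
Check: AVC at y = 7 is $47 ≤ P, so revenue covers variable cost.
Profit = P·y − TC = 131·7 − 646 = $271.

Produce at y = 7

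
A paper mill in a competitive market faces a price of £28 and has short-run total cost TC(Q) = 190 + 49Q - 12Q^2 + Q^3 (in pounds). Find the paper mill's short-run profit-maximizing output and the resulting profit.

Profit = -£92 at Q = 7

AVC = 49 - 12Q + Q^2; min AVC = £13 at Q = 6. Since P = £28 ≥ min AVC, the firm produces.
With MC = 49 - 24Q + 3Q^2, P = MC on the upward-sloping part at Q* = 7.
TR = 28·7 = 196. TC = 190 + 98 = 288. Profit = 196 − 288 = -£92.
That loss of £92 beats the £190 the firm would lose by shutting down; producing recovers £98 of fixed cost.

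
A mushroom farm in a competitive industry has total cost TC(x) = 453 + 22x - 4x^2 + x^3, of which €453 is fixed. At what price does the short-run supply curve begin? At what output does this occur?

€18 per unit, at x = 2

Short-run supply begins at min AVC. From VC = 22x - 4x^2 + x^3, AVC = 22 - 4x + x^2.
At the minimum of AVC, MC = AVC. MC = 22 - 8x + 3x^2; setting MC = AVC gives 2x^2 - 4x = 0, so x = 2. min AVC = 18.
So the shutdown price is €18.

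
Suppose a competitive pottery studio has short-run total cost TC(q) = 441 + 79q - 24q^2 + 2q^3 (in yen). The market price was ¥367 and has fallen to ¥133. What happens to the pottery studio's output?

Output falls from 12 to 9

MC = 79 - 48q + 6q^2; the shutdown threshold is min AVC = ¥7 (at q = 6).
With P = ¥367 above the shutdown price, P = MC gives q = 12.
At P = ¥133 ≥ min AVC, set P = MC: q = 9. The firm stays open but cuts output.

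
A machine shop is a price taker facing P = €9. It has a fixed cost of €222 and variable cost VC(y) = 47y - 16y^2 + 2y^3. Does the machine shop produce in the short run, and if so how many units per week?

Shut down

From TC, MC = TC'(y) = 47 - 32y + 6y^2 and AVC = VC/y = 47 - 16y + 2y^2.
The AVC parabola has its vertex at y = 16/4 = 4, where AVC = 47 - 16·4 + 2·4^2 = €15.
Since P = €9 < min AVC = €15, price fails to cover variable cost at any output.
Shutting down limits the loss to fixed cost, €222.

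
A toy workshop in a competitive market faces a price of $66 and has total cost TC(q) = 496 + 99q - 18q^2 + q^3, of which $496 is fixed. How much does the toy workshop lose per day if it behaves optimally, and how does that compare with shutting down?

Profit = -$12 at q = 11

AVC = 99 - 18q + q^2; min AVC = $18 at q = 9. Since P = $66 ≥ min AVC, the firm produces.
With MC = 99 - 36q + 3q^2, P = MC on the upward-sloping part at q* = 11.
TR = 66·11 = 726. TC = 496 + 242 = 738. Profit = 726 − 738 = -$12.
That loss of $12 beats the $496 the firm would lose by shutting down; producing recovers $484 of fixed cost.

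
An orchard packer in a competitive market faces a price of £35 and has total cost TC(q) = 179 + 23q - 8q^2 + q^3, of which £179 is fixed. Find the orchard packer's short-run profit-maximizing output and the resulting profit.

AVC = 23 - 8q + q^2 has its minimum £7 at q = 4; price £35 clears that bar, so the firm operates.
With MC = 23 - 16q + 3q^2, P = MC on the upward-sloping part at q* = 6.
TR = 35·6 = 210. TC = 179 + 66 = 245. Profit = 210 − 245 = -£35.
That loss of £35 beats the £179 the firm would lose by shutting down; producing recovers £144 of fixed cost.

Profit = -£35 at q = 6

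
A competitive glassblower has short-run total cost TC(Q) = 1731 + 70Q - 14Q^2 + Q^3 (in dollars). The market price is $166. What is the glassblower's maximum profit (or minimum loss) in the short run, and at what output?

AVC = 70 - 14Q + Q^2 has its minimum $21 at Q = 7; price $166 clears that bar, so the firm operates.
MC = 70 - 28Q + 3Q^2. Setting P = MC and taking the root on the rising branch gives Q* = 12.
TR = 166·12 = 1992. TC = 1731 + 552 = 2283. Profit = 1992 − 2283 = -$291.
That loss of $291 beats the $1731 the firm would lose by shutting down; producing recovers $1440 of fixed cost.

Profit = -$291 at Q = 12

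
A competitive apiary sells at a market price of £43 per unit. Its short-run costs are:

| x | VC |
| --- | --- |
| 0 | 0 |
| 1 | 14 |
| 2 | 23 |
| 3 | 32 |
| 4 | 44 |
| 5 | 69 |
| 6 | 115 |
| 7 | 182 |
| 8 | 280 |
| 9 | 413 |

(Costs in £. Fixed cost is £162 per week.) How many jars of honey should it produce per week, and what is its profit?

Compute π = P·x − TC at each output: x=0: -162; x=1: -133; x=2: -99; x=3: -65; x=4: -34; x=5: -16; x=6: -19; x=7: -43; x=8: -98; x=9: -188.
Profit is maximized at x = 5. AVC there is 69/5 = £13.80 ≤ P, so producing beats shutting down (which would give -£162).

x = 5; profit = -£16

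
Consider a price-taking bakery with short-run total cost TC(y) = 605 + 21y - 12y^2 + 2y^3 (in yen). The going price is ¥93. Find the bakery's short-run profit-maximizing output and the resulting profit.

AVC = 21 - 12y + 2y^2 has its minimum ¥3 at y = 3; price ¥93 clears that bar, so the firm operates.
With MC = 21 - 24y + 6y^2, P = MC on the upward-sloping part at y* = 6.
TR = 93·6 = 558. TC = 605 + 126 = 731. Profit = 558 − 731 = -¥173.
Shutting down would mean losing the fixed cost of ¥605, so operating at a loss of ¥173 is better by ¥432.

Profit = -¥173 at y = 6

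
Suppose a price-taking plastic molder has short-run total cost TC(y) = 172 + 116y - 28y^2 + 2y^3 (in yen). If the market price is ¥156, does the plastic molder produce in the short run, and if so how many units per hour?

Variable cost is VC = 116y - 28y^2 + 2y^3, so AVC = VC/y = 116 - 28y + 2y^2 and MC = dTC/dy = 116 - 56y + 6y^2.
AVC is minimized where dAVC/dy = -28 + 4y = 0, at y = 7; min AVC = 116 - 28·7 + 2·7^2 = ¥18.
P = ¥156 exceeds min AVC = ¥18, so the firm stays open.
Solving P = MC: -40 - 56y + 6y^2 = 0 ⇒ y = -2/3 or 10. On the upward-sloping branch, y* = 10.
Check: AVC at y = 10 is ¥36 ≤ P, so revenue covers variable cost.
Profit = P·y − TC = 156·10 − 532 = ¥1028.

Produce at y = 10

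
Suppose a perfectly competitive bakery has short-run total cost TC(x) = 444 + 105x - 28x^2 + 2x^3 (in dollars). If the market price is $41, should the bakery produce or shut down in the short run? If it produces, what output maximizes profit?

Strip out fixed cost: VC = 105x - 28x^2 + 2x^3. Then AVC = 105 - 28x + 2x^2 and MC = 105 - 56x + 6x^2.
AVC hits its minimum where MC = AVC, at x = 7, giving min AVC = 105 - 28·7 + 2·7^2 = $7.
Because $41 ≥ $7, revenue can cover variable cost; the firm operates.
Solving P = MC: 64 - 56x + 6x^2 = 0 ⇒ x = 4/3 or 8. On the upward-sloping branch, x* = 8.
Check: AVC at x = 8 is $9 ≤ P, so revenue covers variable cost.
Profit = P·x − TC = 41·8 − 516 = -$188, a loss, but smaller than the $444 fixed cost the firm would lose by shutting down.

Produce at x = 8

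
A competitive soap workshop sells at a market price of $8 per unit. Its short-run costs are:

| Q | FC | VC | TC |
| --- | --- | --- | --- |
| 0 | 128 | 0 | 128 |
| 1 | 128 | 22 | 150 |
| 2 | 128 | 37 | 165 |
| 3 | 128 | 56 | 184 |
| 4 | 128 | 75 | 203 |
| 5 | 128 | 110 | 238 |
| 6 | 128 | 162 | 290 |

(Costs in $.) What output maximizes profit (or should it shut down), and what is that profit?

Q = 0 (shut down); profit = -$128

Profit at each row (π = 8Q − TC): Q=0: -128; Q=1: -142; Q=2: -149; Q=3: -160; Q=4: -171; Q=5: -198; Q=6: -242.
Profit is highest at Q = 0. Equivalently, the lowest AVC in the table is 37/2 ≈ $18.50 at Q = 2, and P = $8 falls below it — price never covers variable cost, so the firm shuts down and loses only its fixed cost.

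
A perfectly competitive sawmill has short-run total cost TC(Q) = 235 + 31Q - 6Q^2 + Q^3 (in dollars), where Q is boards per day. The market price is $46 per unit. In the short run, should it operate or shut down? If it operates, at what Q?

Produce at Q = 5

Strip out fixed cost: VC = 31Q - 6Q^2 + Q^3. Then AVC = 31 - 6Q + Q^2 and MC = 31 - 12Q + 3Q^2.
The AVC parabola has its vertex at Q = 6/2 = 3, where AVC = 31 - 6·3 + 3^2 = $22.
P = $46 exceeds min AVC = $22, so the firm stays open.
Solving P = MC: -15 - 12Q + 3Q^2 = 0 ⇒ Q = -1 or 5. On the upward-sloping branch, Q* = 5.
Check: AVC at Q = 5 is $26 ≤ P, so revenue covers variable cost.
Profit = P·Q − TC = 46·5 − 365 = -$135, a loss, but smaller than the $235 fixed cost the firm would lose by shutting down.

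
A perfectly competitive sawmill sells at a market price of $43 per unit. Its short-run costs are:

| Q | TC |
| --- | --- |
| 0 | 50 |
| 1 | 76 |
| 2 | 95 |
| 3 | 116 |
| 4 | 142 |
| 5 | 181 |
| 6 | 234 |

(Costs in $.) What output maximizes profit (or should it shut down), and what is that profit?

Q = 5; profit = $34

Compute π = P·Q − TC at each output: Q=0: -50; Q=1: -33; Q=2: -9; Q=3: 13; Q=4: 30; Q=5: 34; Q=6: 24.
Profit is maximized at Q = 5. AVC there is 131/5 = $26.20 ≤ P, so producing beats shutting down (which would give -$50).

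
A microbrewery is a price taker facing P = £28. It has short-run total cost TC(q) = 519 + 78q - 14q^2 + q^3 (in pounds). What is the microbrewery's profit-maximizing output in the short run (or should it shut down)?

Shut down

Strip out fixed cost: VC = 78q - 14q^2 + q^3. Then AVC = 78 - 14q + q^2 and MC = 78 - 28q + 3q^2.
The AVC parabola has its vertex at q = 14/2 = 7, where AVC = 78 - 14·7 + 7^2 = £29.
Since P = £28 < min AVC = £29, price fails to cover variable cost at any output.
The firm minimizes its loss by shutting down and losing only its fixed cost of £519.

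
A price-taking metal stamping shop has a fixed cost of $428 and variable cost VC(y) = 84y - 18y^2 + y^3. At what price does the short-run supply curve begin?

Short-run supply begins at min AVC. From VC = 84y - 18y^2 + y^3, AVC = 84 - 18y + y^2.
dAVC/dy = -18 + 2y = 0 gives y = 9. min AVC = 84 - 18·9 + 9^2 = 3.
So the shutdown price is $3.

$3 per unit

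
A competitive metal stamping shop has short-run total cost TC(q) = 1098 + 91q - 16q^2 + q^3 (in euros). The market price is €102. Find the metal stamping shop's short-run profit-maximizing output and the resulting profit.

Profit = -€372 at q = 11

AVC = 91 - 16q + q^2; min AVC = €27 at q = 8. Since P = €102 ≥ min AVC, the firm produces.
With MC = 91 - 32q + 3q^2, P = MC on the upward-sloping part at q* = 11.
TR = 102·11 = 1122. TC = 1098 + 396 = 1494. Profit = 1122 − 1494 = -€372.
That loss of €372 beats the €1098 the firm would lose by shutting down; producing recovers €726 of fixed cost.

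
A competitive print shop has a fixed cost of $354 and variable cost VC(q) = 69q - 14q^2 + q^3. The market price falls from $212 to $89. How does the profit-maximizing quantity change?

Output falls from 13 to 10

AVC = 69 - 14q + q^2, minimized at q = 7 where min AVC = $20. MC = 69 - 28q + 3q^2.
With P = $212 above the shutdown price, P = MC gives q = 13.
At P = $89 ≥ min AVC, set P = MC: q = 10. The firm stays open but cuts output.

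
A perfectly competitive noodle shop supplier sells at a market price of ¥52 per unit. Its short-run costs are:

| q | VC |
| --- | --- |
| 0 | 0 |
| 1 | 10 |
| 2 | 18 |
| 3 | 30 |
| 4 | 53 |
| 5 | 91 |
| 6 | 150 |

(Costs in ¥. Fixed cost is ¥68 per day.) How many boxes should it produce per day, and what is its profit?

q = 5; profit = ¥101

Tabulate TR − TC: q=0: -68; q=1: -26; q=2: 18; q=3: 58; q=4: 87; q=5: 101; q=6: 94.
Profit is maximized at q = 5. AVC there is 91/5 = ¥18.20 ≤ P, so producing beats shutting down (which would give -¥68).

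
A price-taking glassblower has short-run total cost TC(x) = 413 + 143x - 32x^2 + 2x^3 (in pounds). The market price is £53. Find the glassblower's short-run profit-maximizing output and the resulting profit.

Profit = -£89 at x = 9

AVC = 143 - 32x + 2x^2; min AVC = £15 at x = 8. Since P = £53 ≥ min AVC, the firm produces.
MC = 143 - 64x + 6x^2. Setting P = MC and taking the root on the rising branch gives x* = 9.
TR = 53·9 = 477. TC = 413 + 153 = 566. Profit = 477 − 566 = -£89.
That loss of £89 beats the £413 the firm would lose by shutting down; producing recovers £324 of fixed cost.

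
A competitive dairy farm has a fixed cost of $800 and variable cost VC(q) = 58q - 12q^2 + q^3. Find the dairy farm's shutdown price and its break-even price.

Shutdown price = $22; break-even price = $118

AVC = 58 - 12q + q^2; minimized at q = 6, giving min AVC = $22. That is the shutdown price.
ATC = 800/q + 58 - 12q + q^2. Setting dATC/dq = −800/q^2 − 12 + 2q = 0 gives q = 10 (since 2·10^3 − 12·10^2 = 800).
min ATC = 800/10 + 58 − 12·10 + 10^2 = $118. That is the break-even price.
Between these two prices the firm operates at a loss; above $118 it earns a profit.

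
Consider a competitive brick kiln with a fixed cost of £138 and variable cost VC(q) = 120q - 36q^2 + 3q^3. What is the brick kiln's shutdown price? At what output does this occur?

£12 per unit, at q = 6

The firm shuts down when price falls below the minimum of average variable cost. AVC = VC/q = 120 - 36q + 3q^2.
dAVC/dq = -36 + 6q = 0 gives q = 6. min AVC = 120 - 36·6 + 3·6^2 = 12.
So the shutdown price is £12.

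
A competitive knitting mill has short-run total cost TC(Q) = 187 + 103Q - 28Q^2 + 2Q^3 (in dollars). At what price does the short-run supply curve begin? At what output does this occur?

The firm shuts down when price falls below the minimum of average variable cost. AVC = VC/Q = 103 - 28Q + 2Q^2.
dAVC/dQ = -28 + 4Q = 0 gives Q = 7. min AVC = 103 - 28·7 + 2·7^2 = 5.
So the shutdown price is $5.

$5 per unit, at Q = 7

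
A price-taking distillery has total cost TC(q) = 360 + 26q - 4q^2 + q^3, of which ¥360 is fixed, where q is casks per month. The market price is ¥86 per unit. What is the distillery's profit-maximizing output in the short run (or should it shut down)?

Produce at q = 6

Strip out fixed cost: VC = 26q - 4q^2 + q^3. Then AVC = 26 - 4q + q^2 and MC = 26 - 8q + 3q^2.
The AVC parabola has its vertex at q = 4/2 = 2, where AVC = 26 - 4·2 + 2^2 = ¥22.
P = ¥86 exceeds min AVC = ¥22, so the firm stays open.
Solving P = MC: -60 - 8q + 3q^2 = 0 ⇒ q = -10/3 or 6. On the upward-sloping branch, q* = 6.
Check: AVC at q = 6 is ¥38 ≤ P, so revenue covers variable cost.
Profit = P·q − TC = 86·6 − 588 = -¥72, a loss, but smaller than the ¥360 fixed cost the firm would lose by shutting down.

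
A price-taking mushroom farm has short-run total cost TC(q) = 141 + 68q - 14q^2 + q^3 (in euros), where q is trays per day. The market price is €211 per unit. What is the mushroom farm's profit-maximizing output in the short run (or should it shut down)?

Produce at q = 13

From TC, MC = TC'(q) = 68 - 28q + 3q^2 and AVC = VC/q = 68 - 14q + q^2.
AVC is minimized where dAVC/dq = -14 + 2q = 0, at q = 7; min AVC = 68 - 14·7 + 7^2 = €19.
P = €211 exceeds min AVC = €19, so the firm stays open.
P = MC gives -143 - 28q + 3q^2 = 0, with roots -11/3 and 13. Take the larger (rising MC): q* = 13.
Check: AVC at q = 13 is €55 ≤ P, so revenue covers variable cost.
Profit = P·q − TC = 211·13 − 856 = €1887.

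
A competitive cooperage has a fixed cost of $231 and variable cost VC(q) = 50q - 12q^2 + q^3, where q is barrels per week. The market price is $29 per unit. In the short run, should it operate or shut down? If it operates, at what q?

Produce at q = 7

Strip out fixed cost: VC = 50q - 12q^2 + q^3. Then AVC = 50 - 12q + q^2 and MC = 50 - 24q + 3q^2.
AVC hits its minimum where MC = AVC, at q = 6, giving min AVC = 50 - 12·6 + 6^2 = $14.
Because $29 ≥ $14, revenue can cover variable cost; the firm operates.
Solving P = MC: 21 - 24q + 3q^2 = 0 ⇒ q = 1 or 7. On the upward-sloping branch, q* = 7.
Check: AVC at q = 7 is $15 ≤ P, so revenue covers variable cost.
Profit = P·q − TC = 29·7 − 336 = -$133, a loss, but smaller than the $231 fixed cost the firm would lose by shutting down.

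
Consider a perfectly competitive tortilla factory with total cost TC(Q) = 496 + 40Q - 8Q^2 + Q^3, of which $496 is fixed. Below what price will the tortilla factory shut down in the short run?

The firm shuts down when price falls below the minimum of average variable cost. AVC = VC/Q = 40 - 8Q + Q^2.
dAVC/dQ = -8 + 2Q = 0 gives Q = 4. min AVC = 40 - 8·4 + 4^2 = 24.
So the shutdown price is $24.

$24 per unit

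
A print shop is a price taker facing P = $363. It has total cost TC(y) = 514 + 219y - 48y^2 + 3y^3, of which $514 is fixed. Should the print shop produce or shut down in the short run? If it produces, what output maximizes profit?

Strip out fixed cost: VC = 219y - 48y^2 + 3y^3. Then AVC = 219 - 48y + 3y^2 and MC = 219 - 96y + 9y^2.
The AVC parabola has its vertex at y = 48/6 = 8, where AVC = 219 - 48·8 + 3·8^2 = $27.
Since P = $363 ≥ min AVC = $27, price covers variable cost and the firm should produce.
Set P = MC: 363 = 219 - 96y + 9y^2 → -144 - 96y + 9y^2 = 0. The roots are y = -4/3 and y = 12; the profit-maximizing output is on the rising part of MC, so y* = 12.
Check: AVC at y = 12 is $75 ≤ P, so revenue covers variable cost.
Profit = P·y − TC = 363·12 − 1414 = $2942.

Produce at y = 12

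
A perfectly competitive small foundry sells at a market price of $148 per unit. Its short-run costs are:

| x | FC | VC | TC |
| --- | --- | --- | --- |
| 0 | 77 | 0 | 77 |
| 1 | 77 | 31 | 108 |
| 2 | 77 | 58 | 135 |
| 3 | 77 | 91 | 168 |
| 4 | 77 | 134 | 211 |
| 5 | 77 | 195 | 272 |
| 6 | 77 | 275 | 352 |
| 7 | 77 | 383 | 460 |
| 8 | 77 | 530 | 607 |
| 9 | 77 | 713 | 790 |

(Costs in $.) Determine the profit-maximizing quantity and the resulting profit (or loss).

Compute π = P·x − TC at each output: x=0: -77; x=1: 40; x=2: 161; x=3: 276; x=4: 381; x=5: 468; x=6: 536; x=7: 576; x=8: 577; x=9: 542.
Profit is maximized at x = 8. AVC there is 530/8 = $66.25 ≤ P, so producing beats shutting down (which would give -$77).

x = 8; profit = $577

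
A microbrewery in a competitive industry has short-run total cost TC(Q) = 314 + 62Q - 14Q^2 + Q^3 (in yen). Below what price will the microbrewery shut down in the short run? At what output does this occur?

The shutdown price is the minimum of AVC. VC = 62Q - 14Q^2 + Q^3, so AVC = 62 - 14Q + Q^2.
dAVC/dQ = -14 + 2Q = 0 gives Q = 7. min AVC = 62 - 14·7 + 7^2 = 13.
So the shutdown price is ¥13.

¥13 per unit, at Q = 7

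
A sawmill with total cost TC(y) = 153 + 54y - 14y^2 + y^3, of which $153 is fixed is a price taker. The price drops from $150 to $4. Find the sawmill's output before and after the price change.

MC = 54 - 28y + 3y^2; the shutdown threshold is min AVC = $5 (at y = 7).
At P = $150 ≥ min AVC, set P = MC on the rising branch: y = 12.
At P = $4 < min AVC = $5, price no longer covers variable cost at any output, so the firm shuts down: y = 0.

Output falls from 12 to 0 (the firm shuts down)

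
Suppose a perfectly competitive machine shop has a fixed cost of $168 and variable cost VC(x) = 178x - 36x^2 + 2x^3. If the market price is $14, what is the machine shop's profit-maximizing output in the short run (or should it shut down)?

Strip out fixed cost: VC = 178x - 36x^2 + 2x^3. Then AVC = 178 - 36x + 2x^2 and MC = 178 - 72x + 6x^2.
The AVC parabola has its vertex at x = 36/4 = 9, where AVC = 178 - 36·9 + 2·9^2 = $16.
Since P = $14 < min AVC = $16, price fails to cover variable cost at any output.
The firm minimizes its loss by shutting down and losing only its fixed cost of $168.

Shut down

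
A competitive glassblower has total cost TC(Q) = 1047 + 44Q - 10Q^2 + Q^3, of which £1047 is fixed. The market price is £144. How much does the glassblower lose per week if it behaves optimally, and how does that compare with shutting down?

AVC = 44 - 10Q + Q^2 has its minimum £19 at Q = 5; price £144 clears that bar, so the firm operates.
With MC = 44 - 20Q + 3Q^2, P = MC on the upward-sloping part at Q* = 10.
TR = 144·10 = 1440. TC = 1047 + 440 = 1487. Profit = 1440 − 1487 = -£47.
By producing, the firm covers all variable cost plus £1000 of fixed cost; shutting down would lose the full £1047.

Profit = -£47 at Q = 10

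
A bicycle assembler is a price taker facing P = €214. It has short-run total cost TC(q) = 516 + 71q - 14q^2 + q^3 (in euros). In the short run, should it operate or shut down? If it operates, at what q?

From TC, MC = TC'(q) = 71 - 28q + 3q^2 and AVC = VC/q = 71 - 14q + q^2.
AVC is minimized where dAVC/dq = -14 + 2q = 0, at q = 7; min AVC = 71 - 14·7 + 7^2 = €22.
P = €214 exceeds min AVC = €22, so the firm stays open.
P = MC gives -143 - 28q + 3q^2 = 0, with roots -11/3 and 13. Take the larger (rising MC): q* = 13.
Check: AVC at q = 13 is €58 ≤ P, so revenue covers variable cost.
Profit = P·q − TC = 214·13 − 1270 = €1512.

Produce at q = 13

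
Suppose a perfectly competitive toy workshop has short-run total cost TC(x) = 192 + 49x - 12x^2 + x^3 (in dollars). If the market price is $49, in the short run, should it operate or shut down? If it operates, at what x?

Strip out fixed cost: VC = 49x - 12x^2 + x^3. Then AVC = 49 - 12x + x^2 and MC = 49 - 24x + 3x^2.
AVC hits its minimum where MC = AVC, at x = 6, giving min AVC = 49 - 12·6 + 6^2 = $13.
Since P = $49 ≥ min AVC = $13, price covers variable cost and the firm should produce.
P = MC gives -24x + 3x^2 = 0, with roots 0 and 8. Take the larger (rising MC): x* = 8.
Check: AVC at x = 8 is $17 ≤ P, so revenue covers variable cost.
Profit = P·x − TC = 49·8 − 328 = $64.

Produce at x = 8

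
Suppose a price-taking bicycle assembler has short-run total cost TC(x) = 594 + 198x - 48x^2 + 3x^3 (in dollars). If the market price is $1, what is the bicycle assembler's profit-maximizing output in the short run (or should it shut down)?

Variable cost is VC = 198x - 48x^2 + 3x^3, so AVC = VC/x = 198 - 48x + 3x^2 and MC = dTC/dx = 198 - 96x + 9x^2.
The AVC parabola has its vertex at x = 48/6 = 8, where AVC = 198 - 48·8 + 3·8^2 = $6.
With P < min AVC ($1 < $6), every unit sold adds to the loss.
Shutting down limits the loss to fixed cost, $594.

Shut down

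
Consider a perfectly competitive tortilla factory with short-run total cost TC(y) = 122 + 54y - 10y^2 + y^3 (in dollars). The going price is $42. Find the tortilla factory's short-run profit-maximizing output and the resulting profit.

Profit = -$50 at y = 6

AVC = 54 - 10y + y^2 has its minimum $29 at y = 5; price $42 clears that bar, so the firm operates.
MC = 54 - 20y + 3y^2. Setting P = MC and taking the root on the rising branch gives y* = 6.
TR = 42·6 = 252. TC = 122 + 180 = 302. Profit = 252 − 302 = -$50.
That loss of $50 beats the $122 the firm would lose by shutting down; producing recovers $72 of fixed cost.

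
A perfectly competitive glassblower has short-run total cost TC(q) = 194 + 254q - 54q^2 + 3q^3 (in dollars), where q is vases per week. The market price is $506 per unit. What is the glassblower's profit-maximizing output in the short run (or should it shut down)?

Produce at q = 14

Variable cost is VC = 254q - 54q^2 + 3q^3, so AVC = VC/q = 254 - 54q + 3q^2 and MC = dTC/dq = 254 - 108q + 9q^2.
AVC hits its minimum where MC = AVC, at q = 9, giving min AVC = 254 - 54·9 + 3·9^2 = $11.
Since P = $506 ≥ min AVC = $11, price covers variable cost and the firm should produce.
P = MC gives -252 - 108q + 9q^2 = 0, with roots -2 and 14. Take the larger (rising MC): q* = 14.
Check: AVC at q = 14 is $86 ≤ P, so revenue covers variable cost.
Profit = P·q − TC = 506·14 − 1398 = $5686.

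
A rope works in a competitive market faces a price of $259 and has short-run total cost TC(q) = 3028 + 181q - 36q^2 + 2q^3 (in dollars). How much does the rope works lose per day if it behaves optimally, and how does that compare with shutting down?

AVC = 181 - 36q + 2q^2 has its minimum $19 at q = 9; price $259 clears that bar, so the firm operates.
With MC = 181 - 72q + 6q^2, P = MC on the upward-sloping part at q* = 13.
TR = 259·13 = 3367. TC = 3028 + 663 = 3691. Profit = 3367 − 3691 = -$324.
Shutting down would mean losing the fixed cost of $3028, so operating at a loss of $324 is better by $2704.

Profit = -$324 at q = 13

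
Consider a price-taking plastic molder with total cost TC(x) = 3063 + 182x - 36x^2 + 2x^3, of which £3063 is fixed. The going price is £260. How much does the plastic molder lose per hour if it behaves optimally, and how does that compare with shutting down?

Profit = -£359 at x = 13

AVC = 182 - 36x + 2x^2 has its minimum £20 at x = 9; price £260 clears that bar, so the firm operates.
With MC = 182 - 72x + 6x^2, P = MC on the upward-sloping part at x* = 13.
TR = 260·13 = 3380. TC = 3063 + 676 = 3739. Profit = 3380 − 3739 = -£359.
By producing, the firm covers all variable cost plus £2704 of fixed cost; shutting down would lose the full £3063.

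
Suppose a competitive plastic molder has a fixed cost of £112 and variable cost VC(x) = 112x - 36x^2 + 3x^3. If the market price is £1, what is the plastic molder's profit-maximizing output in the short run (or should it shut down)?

From TC, MC = TC'(x) = 112 - 72x + 9x^2 and AVC = VC/x = 112 - 36x + 3x^2.
The AVC parabola has its vertex at x = 36/6 = 6, where AVC = 112 - 36·6 + 3·6^2 = £4.
P = £1 lies below min AVC = £4; no output level covers variable cost.
The firm minimizes its loss by shutting down and losing only its fixed cost of £112.

Shut down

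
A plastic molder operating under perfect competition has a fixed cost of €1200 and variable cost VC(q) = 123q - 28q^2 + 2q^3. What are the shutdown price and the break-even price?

Shutdown price = min AVC. AVC = 123 - 28q + 2q^2, with vertex at q = 7 and minimum €25.
ATC = 1200/q + 123 - 28q + 2q^2. Setting dATC/dq = −1200/q^2 − 28 + 4q = 0 gives q = 10 (since 4·10^3 − 28·10^2 = 1200).
min ATC = 1200/10 + 123 − 28·10 + 2·10^2 = €163. That is the break-even price.
Between these two prices the firm operates at a loss; above €163 it earns a profit.

Shutdown price = €25; break-even price = €163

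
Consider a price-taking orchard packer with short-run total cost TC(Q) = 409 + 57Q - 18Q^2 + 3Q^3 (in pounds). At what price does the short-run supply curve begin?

£30 per unit

Short-run supply begins at min AVC. From VC = 57Q - 18Q^2 + 3Q^3, AVC = 57 - 18Q + 3Q^2.
dAVC/dQ = -18 + 6Q = 0 gives Q = 3. min AVC = 57 - 18·3 + 3·3^2 = 30.
For P < £30 the firm produces nothing.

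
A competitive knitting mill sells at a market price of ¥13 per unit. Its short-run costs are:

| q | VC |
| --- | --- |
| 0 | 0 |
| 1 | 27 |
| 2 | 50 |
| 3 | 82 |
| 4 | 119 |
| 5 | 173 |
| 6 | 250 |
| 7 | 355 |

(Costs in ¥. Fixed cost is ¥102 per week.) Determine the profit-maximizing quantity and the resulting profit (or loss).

Tabulate TR − TC: q=0: -102; q=1: -116; q=2: -126; q=3: -145; q=4: -169; q=5: -210; q=6: -274; q=7: -366.
Profit is highest at q = 0. Equivalently, the lowest AVC in the table is 50/2 ≈ ¥25 at q = 2, and P = ¥13 falls below it — price never covers variable cost, so the firm shuts down and loses only its fixed cost.

q = 0 (shut down); profit = -¥102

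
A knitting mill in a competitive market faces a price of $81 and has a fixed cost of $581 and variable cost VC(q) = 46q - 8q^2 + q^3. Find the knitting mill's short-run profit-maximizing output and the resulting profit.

AVC = 46 - 8q + q^2; min AVC = $30 at q = 4. Since P = $81 ≥ min AVC, the firm produces.
MC = 46 - 16q + 3q^2. Setting P = MC and taking the root on the rising branch gives q* = 7.
TR = 81·7 = 567. TC = 581 + 273 = 854. Profit = 567 − 854 = -$287.
By producing, the firm covers all variable cost plus $294 of fixed cost; shutting down would lose the full $581.

Profit = -$287 at q = 7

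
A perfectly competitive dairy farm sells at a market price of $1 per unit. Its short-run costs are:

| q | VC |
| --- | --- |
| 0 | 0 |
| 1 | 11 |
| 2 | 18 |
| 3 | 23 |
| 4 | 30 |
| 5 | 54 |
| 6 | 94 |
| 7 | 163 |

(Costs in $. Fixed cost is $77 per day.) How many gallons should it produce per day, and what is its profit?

q = 0 (shut down); profit = -$77

Compute π = P·q − TC at each output: q=0: -77; q=1: -87; q=2: -93; q=3: -97; q=4: -103; q=5: -126; q=6: -165; q=7: -233.
Profit is highest at q = 0. Equivalently, the lowest AVC in the table is 30/4 ≈ $7.50 at q = 4, and P = $1 falls below it — price never covers variable cost, so the firm shuts down and loses only its fixed cost.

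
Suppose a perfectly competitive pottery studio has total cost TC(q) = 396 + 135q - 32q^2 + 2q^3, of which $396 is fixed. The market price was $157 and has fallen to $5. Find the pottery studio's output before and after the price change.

AVC = 135 - 32q + 2q^2, minimized at q = 8 where min AVC = $7. MC = 135 - 64q + 6q^2.
With P = $157 above the shutdown price, P = MC gives q = 11.
At P = $5 < min AVC = $7, price no longer covers variable cost at any output, so the firm shuts down: q = 0.

Output falls from 11 to 0 (the firm shuts down)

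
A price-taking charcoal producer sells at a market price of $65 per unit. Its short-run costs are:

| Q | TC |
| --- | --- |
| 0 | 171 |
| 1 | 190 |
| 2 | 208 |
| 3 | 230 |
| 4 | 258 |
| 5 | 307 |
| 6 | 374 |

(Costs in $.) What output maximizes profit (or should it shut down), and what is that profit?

Q = 5; profit = $18

Compute π = P·Q − TC at each output: Q=0: -171; Q=1: -125; Q=2: -78; Q=3: -35; Q=4: 2; Q=5: 18; Q=6: 16.
Profit is maximized at Q = 5. AVC there is 136/5 = $27.20 ≤ P, so producing beats shutting down (which would give -$171).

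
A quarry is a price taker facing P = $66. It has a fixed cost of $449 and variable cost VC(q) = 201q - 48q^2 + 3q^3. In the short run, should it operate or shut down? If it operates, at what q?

Produce at q = 9

Strip out fixed cost: VC = 201q - 48q^2 + 3q^3. Then AVC = 201 - 48q + 3q^2 and MC = 201 - 96q + 9q^2.
AVC is minimized where dAVC/dq = -48 + 6q = 0, at q = 8; min AVC = 201 - 48·8 + 3·8^2 = $9.
P = $66 exceeds min AVC = $9, so the firm stays open.
Set P = MC: 66 = 201 - 96q + 9q^2 → 135 - 96q + 9q^2 = 0. The roots are q = 5/3 and q = 9; the profit-maximizing output is on the rising part of MC, so q* = 9.
Check: AVC at q = 9 is $12 ≤ P, so revenue covers variable cost.
Profit = P·q − TC = 66·9 − 557 = $37.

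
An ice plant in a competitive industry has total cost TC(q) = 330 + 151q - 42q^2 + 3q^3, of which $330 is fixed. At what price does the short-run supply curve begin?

$4 per unit

The firm shuts down when price falls below the minimum of average variable cost. AVC = VC/q = 151 - 42q + 3q^2.
At the minimum of AVC, MC = AVC. MC = 151 - 84q + 9q^2; setting MC = AVC gives 6q^2 - 42q = 0, so q = 7. min AVC = 4.
So the shutdown price is $4.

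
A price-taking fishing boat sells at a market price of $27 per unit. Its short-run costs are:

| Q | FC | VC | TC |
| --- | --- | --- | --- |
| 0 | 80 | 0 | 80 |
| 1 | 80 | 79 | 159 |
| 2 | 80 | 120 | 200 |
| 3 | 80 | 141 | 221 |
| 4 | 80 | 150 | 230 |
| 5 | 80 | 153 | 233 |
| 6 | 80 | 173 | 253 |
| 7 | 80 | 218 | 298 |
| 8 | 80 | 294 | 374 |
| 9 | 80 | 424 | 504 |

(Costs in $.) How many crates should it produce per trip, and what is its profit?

Tabulate TR − TC: Q=0: -80; Q=1: -132; Q=2: -146; Q=3: -140; Q=4: -122; Q=5: -98; Q=6: -91; Q=7: -109; Q=8: -158; Q=9: -261.
Profit is highest at Q = 0. Equivalently, the lowest AVC in the table is 173/6 ≈ $28.83 at Q = 6, and P = $27 falls below it — price never covers variable cost, so the firm shuts down and loses only its fixed cost.

Q = 0 (shut down); profit = -$80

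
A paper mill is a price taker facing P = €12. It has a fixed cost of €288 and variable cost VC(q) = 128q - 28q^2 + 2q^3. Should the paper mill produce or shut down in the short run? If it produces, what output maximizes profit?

From TC, MC = TC'(q) = 128 - 56q + 6q^2 and AVC = VC/q = 128 - 28q + 2q^2.
AVC is minimized where dAVC/dq = -28 + 4q = 0, at q = 7; min AVC = 128 - 28·7 + 2·7^2 = €30.
P = €12 lies below min AVC = €30; no output level covers variable cost.
Best response: produce nothing and absorb the €288 fixed cost.

Shut down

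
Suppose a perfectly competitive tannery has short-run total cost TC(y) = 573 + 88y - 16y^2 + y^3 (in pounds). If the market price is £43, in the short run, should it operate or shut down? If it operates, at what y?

From TC, MC = TC'(y) = 88 - 32y + 3y^2 and AVC = VC/y = 88 - 16y + y^2.
AVC hits its minimum where MC = AVC, at y = 8, giving min AVC = 88 - 16·8 + 8^2 = £24.
P = £43 exceeds min AVC = £24, so the firm stays open.
Solving P = MC: 45 - 32y + 3y^2 = 0 ⇒ y = 5/3 or 9. On the upward-sloping branch, y* = 9.
Check: AVC at y = 9 is £25 ≤ P, so revenue covers variable cost.
Profit = P·y − TC = 43·9 − 798 = -£411, a loss, but smaller than the £573 fixed cost the firm would lose by shutting down.

Produce at y = 9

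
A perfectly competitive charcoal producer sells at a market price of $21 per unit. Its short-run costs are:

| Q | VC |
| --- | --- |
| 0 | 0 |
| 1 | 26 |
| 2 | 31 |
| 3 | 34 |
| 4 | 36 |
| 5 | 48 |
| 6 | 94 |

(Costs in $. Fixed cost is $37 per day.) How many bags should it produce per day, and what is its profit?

Tabulate TR − TC: Q=0: -37; Q=1: -42; Q=2: -26; Q=3: -8; Q=4: 11; Q=5: 20; Q=6: -5.
Profit is maximized at Q = 5. AVC there is 48/5 = $9.60 ≤ P, so producing beats shutting down (which would give -$37).

Q = 5; profit = $20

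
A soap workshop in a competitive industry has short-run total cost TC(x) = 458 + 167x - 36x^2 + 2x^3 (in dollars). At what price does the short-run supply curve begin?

The firm shuts down when price falls below the minimum of average variable cost. AVC = VC/x = 167 - 36x + 2x^2.
At the minimum of AVC, MC = AVC. MC = 167 - 72x + 6x^2; setting MC = AVC gives 4x^2 - 36x = 0, so x = 9. min AVC = 5.
For P < $5 the firm produces nothing.

$5 per unit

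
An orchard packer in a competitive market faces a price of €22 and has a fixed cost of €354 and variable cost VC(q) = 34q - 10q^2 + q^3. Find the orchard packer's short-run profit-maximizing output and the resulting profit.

Profit = -€282 at q = 6

AVC = 34 - 10q + q^2 has its minimum €9 at q = 5; price €22 clears that bar, so the firm operates.
With MC = 34 - 20q + 3q^2, P = MC on the upward-sloping part at q* = 6.
TR = 22·6 = 132. TC = 354 + 60 = 414. Profit = 132 − 414 = -€282.
By producing, the firm covers all variable cost plus €72 of fixed cost; shutting down would lose the full €354.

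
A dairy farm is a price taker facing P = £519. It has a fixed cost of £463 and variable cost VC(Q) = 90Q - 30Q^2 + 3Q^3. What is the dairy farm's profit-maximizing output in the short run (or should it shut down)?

From TC, MC = TC'(Q) = 90 - 60Q + 9Q^2 and AVC = VC/Q = 90 - 30Q + 3Q^2.
AVC hits its minimum where MC = AVC, at Q = 5, giving min AVC = 90 - 30·5 + 3·5^2 = £15.
P = £519 exceeds min AVC = £15, so the firm stays open.
Solving P = MC: -429 - 60Q + 9Q^2 = 0 ⇒ Q = -13/3 or 11. On the upward-sloping branch, Q* = 11.
Check: AVC at Q = 11 is £123 ≤ P, so revenue covers variable cost.
Profit = P·Q − TC = 519·11 − 1816 = £3893.

Produce at Q = 11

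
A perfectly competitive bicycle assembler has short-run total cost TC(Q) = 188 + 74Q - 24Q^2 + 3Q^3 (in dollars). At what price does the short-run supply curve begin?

$26 per unit

Short-run supply begins at min AVC. From VC = 74Q - 24Q^2 + 3Q^3, AVC = 74 - 24Q + 3Q^2.
dAVC/dQ = -24 + 6Q = 0 gives Q = 4. min AVC = 74 - 24·4 + 3·4^2 = 26.
So the shutdown price is $26.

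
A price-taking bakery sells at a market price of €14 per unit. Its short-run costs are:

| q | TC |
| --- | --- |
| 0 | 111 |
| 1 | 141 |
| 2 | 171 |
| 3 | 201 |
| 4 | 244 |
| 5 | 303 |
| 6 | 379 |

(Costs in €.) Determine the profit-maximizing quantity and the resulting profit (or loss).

q = 0 (shut down); profit = -€111

Tabulate TR − TC: q=0: -111; q=1: -127; q=2: -143; q=3: -159; q=4: -188; q=5: -233; q=6: -295.
Profit is highest at q = 0. Equivalently, the lowest AVC in the table is 30/1 ≈ €30 at q = 1, and P = €14 falls below it — price never covers variable cost, so the firm shuts down and loses only its fixed cost.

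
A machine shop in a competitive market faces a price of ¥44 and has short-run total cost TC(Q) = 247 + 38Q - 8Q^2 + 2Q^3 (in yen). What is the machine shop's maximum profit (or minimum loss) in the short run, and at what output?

Profit = -¥211 at Q = 3

AVC = 38 - 8Q + 2Q^2; min AVC = ¥30 at Q = 2. Since P = ¥44 ≥ min AVC, the firm produces.
With MC = 38 - 16Q + 6Q^2, P = MC on the upward-sloping part at Q* = 3.
TR = 44·3 = 132. TC = 247 + 96 = 343. Profit = 132 − 343 = -¥211.
By producing, the firm covers all variable cost plus ¥36 of fixed cost; shutting down would lose the full ¥247.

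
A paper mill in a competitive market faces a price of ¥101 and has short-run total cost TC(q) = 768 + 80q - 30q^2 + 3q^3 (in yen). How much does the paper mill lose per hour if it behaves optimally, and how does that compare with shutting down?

AVC = 80 - 30q + 3q^2; min AVC = ¥5 at q = 5. Since P = ¥101 ≥ min AVC, the firm produces.
MC = 80 - 60q + 9q^2. Setting P = MC and taking the root on the rising branch gives q* = 7.
TR = 101·7 = 707. TC = 768 + 119 = 887. Profit = 707 − 887 = -¥180.
That loss of ¥180 beats the ¥768 the firm would lose by shutting down; producing recovers ¥588 of fixed cost.

Profit = -¥180 at q = 7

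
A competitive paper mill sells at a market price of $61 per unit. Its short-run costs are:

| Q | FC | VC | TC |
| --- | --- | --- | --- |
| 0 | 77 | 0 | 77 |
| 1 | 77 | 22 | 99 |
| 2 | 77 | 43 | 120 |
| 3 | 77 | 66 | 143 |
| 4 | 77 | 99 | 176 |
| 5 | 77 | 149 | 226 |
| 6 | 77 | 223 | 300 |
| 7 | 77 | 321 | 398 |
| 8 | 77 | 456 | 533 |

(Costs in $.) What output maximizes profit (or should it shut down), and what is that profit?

Profit at each row (π = 61Q − TC): Q=0: -77; Q=1: -38; Q=2: 2; Q=3: 40; Q=4: 68; Q=5: 79; Q=6: 66; Q=7: 29; Q=8: -45.
Profit is maximized at Q = 5. AVC there is 149/5 = $29.80 ≤ P, so producing beats shutting down (which would give -$77).

Q = 5; profit = $79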